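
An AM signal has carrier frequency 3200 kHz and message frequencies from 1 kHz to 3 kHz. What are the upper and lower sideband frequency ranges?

Upper sideband (USB) = fc + [fm_low, fm_high] = 3200 + [1, 3] = [3201, 3203] kHz
Lower sideband (LSB) = fc - [fm_high, fm_low] = 3200 - [3, 1] = [3197, 3199] kHz
Total occupied spectrum: 3197 kHz to 3203 kHz (plus carrier at 3200 kHz)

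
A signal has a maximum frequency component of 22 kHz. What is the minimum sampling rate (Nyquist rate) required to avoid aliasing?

By the Nyquist-Shannon sampling theorem,
the minimum sampling rate (Nyquist rate) must be at least 2 * f_max.
Nyquist rate = 2 * 22 kHz = 44 kHz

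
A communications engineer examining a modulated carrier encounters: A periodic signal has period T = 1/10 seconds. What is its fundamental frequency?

The fundamental frequency is the reciprocal of the period.
f = 1/T = 1/(1/10) = 10 Hz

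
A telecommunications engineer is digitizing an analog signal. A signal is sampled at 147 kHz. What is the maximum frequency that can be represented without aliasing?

The maximum frequency that can be represented without aliasing
is the Nyquist frequency: f_max = f_s / 2 = 147 kHz / 2 = 147/2 kHz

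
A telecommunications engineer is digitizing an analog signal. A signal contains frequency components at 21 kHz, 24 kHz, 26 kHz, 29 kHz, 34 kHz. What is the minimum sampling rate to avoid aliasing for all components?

The highest frequency component is f_max = 34 kHz.
Nyquist rate = 2 * f_max = 2 * 34 kHz = 68 kHz.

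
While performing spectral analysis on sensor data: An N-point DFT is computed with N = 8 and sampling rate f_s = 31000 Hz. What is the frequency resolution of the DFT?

DFT frequency resolution = f_s / N
= 31000 / 8 = 3875 Hz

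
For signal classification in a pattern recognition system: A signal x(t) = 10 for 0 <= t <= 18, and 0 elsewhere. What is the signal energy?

Energy = integral of |x(t)|^2 dt over the signal duration
= 10^2 * 18 = 100 * 18 = 1800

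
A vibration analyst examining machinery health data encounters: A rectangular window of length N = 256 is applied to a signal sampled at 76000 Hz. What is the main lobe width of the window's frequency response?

For a rectangular window of length N,
the main lobe width in frequency is 2*f_s/N.
= 2*76000/256 = 2375/4 Hz
This determines the minimum frequency separation for resolving two sinusoids.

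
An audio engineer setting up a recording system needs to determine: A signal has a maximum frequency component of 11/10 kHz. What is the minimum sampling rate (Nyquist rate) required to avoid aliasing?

By the Nyquist-Shannon sampling theorem,
the minimum sampling rate (Nyquist rate) must be at least 2 * f_max.
Nyquist rate = 2 * 11/10 kHz = 11/5 kHz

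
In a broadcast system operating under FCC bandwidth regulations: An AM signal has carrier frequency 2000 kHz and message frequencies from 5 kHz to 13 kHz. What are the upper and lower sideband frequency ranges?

Upper sideband (USB) = fc + [fm_low, fm_high] = 2000 + [5, 13] = [2005, 2013] kHz
Lower sideband (LSB) = fc - [fm_high, fm_low] = 2000 - [13, 5] = [1987, 1995] kHz
Total occupied spectrum: 1987 kHz to 2013 kHz (plus carrier at 2000 kHz)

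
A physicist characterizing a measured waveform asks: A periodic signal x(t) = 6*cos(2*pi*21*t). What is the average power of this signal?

Average power of A*cos(wt) is A^2/2.
P = 6^2 / 2 = 36/2 = 18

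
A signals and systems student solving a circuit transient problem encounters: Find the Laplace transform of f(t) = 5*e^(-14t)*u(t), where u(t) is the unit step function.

Standard Laplace transform pair:
e^(-at)*u(t) <-> 1/(s+a)
With a = 14: L{5*e^(-14t)*u(t)} = 5/(s+14), ROC: Re(s) > -14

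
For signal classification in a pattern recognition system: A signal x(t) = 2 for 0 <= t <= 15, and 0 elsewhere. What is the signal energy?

Energy = integral of |x(t)|^2 dt over the signal duration
= 2^2 * 15 = 4 * 15 = 60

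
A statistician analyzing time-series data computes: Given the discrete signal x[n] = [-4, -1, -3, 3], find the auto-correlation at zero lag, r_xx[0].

The auto-correlation at zero lag r_xx[0] equals the signal energy.
r_xx[0] = sum of x[n]^2 = (-4)^2 + (-1)^2 + (-3)^2 + 3^2
= 16 + 1 + 9 + 9 = 35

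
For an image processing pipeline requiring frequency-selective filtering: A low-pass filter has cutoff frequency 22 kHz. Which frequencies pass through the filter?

A low-pass filter passes all frequencies below the cutoff frequency 22 kHz and attenuates higher frequencies.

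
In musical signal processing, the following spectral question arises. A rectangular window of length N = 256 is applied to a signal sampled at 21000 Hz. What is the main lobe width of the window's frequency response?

For a rectangular window of length N,
the main lobe width in frequency is 2*f_s/N.
= 2*21000/256 = 2625/16 Hz
This determines the minimum frequency separation for resolving two sinusoids.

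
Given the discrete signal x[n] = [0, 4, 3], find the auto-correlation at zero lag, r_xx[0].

The auto-correlation at zero lag r_xx[0] equals the signal energy.
r_xx[0] = sum of x[n]^2 = 0^2 + 4^2 + 3^2
= 0 + 16 + 9 = 25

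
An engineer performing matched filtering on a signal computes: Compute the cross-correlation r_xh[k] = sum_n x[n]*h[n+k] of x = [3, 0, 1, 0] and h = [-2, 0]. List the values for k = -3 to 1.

Both sequences indexed from 0 and zero outside their support.
Lags with overlap: k = -3 to 1.
  r_xh[-3] = x[3]*h[0] = 0
  r_xh[-2] = x[2]*h[0] + x[3]*h[1] = -2
  r_xh[-1] = x[1]*h[0] + x[2]*h[1] = 0
  r_xh[0] = x[0]*h[0] + x[1]*h[1] = -6
  r_xh[1] = x[0]*h[1] = 0
r_xh = [0, -2, 0, -6, 0] (for k = -3, ..., 1)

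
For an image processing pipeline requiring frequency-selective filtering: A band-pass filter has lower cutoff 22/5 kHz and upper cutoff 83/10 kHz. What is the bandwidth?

Bandwidth = f_high - f_low
= 83/10 kHz - 22/5 kHz = 39/10 kHz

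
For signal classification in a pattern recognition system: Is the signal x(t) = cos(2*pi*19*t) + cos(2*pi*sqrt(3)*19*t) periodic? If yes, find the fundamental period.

f1 = 19 Hz, f2 = 19*sqrt(3) Hz
Ratio f2/f1 = sqrt(3), which is irrational.
Since the frequency ratio is irrational, no common period exists.
The signal is not periodic.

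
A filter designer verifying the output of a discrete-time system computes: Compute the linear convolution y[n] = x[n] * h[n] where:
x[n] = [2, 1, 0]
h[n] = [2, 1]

y[n] = sum_k x[k]*h[n-k]. Output length = len(x) + len(h) - 1 = 3 + 2 - 1 = 4.
y[0] = 2*2 = 4
y[1] = 1*2 + 2*1 = 4
y[2] = 0*2 + 1*1 = 1
y[3] = 0*1 = 0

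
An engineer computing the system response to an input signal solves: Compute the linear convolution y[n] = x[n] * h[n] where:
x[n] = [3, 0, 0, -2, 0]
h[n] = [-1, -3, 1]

y[n] = sum_k x[k]*h[n-k]. Output length = len(x) + len(h) - 1 = 5 + 3 - 1 = 7.
y[0] = 3*-1 = -3
y[1] = 0*-1 + 3*-3 = -9
y[2] = 0*-1 + 0*-3 + 3*1 = 3
y[3] = -2*-1 + 0*-3 + 0*1 = 2
y[4] = 0*-1 + -2*-3 + 0*1 = 6
y[5] = 0*-3 + -2*1 = -2
y[6] = 0*1 = 0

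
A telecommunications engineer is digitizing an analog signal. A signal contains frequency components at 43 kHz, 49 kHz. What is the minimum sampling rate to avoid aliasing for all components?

The highest frequency component is f_max = 49 kHz.
Nyquist rate = 2 * f_max = 2 * 49 kHz = 98 kHz.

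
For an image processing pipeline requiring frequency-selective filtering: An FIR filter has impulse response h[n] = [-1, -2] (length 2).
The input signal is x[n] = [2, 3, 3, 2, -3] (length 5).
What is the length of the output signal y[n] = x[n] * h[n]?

For linear convolution, the output length is:
len(y) = len(x) + len(h) - 1 = 5 + 2 - 1 = 6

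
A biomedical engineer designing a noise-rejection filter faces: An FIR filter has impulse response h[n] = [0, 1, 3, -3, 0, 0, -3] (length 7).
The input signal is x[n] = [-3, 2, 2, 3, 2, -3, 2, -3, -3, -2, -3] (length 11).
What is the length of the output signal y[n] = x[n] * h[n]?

For linear convolution, the output length is:
len(y) = len(x) + len(h) - 1 = 11 + 7 - 1 = 17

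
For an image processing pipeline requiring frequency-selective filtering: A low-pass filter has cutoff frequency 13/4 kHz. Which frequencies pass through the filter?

A low-pass filter passes all frequencies below the cutoff frequency 13/4 kHz and attenuates higher frequencies.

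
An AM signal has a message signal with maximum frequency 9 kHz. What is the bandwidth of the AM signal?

In AM (double-sideband), the bandwidth is twice the message frequency.
BW = 2 * f_m = 2 * 9 kHz = 18 kHz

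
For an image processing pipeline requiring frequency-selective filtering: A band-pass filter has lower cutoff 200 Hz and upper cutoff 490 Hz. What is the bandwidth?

Bandwidth = f_high - f_low
= 490 Hz - 200 Hz = 290 Hz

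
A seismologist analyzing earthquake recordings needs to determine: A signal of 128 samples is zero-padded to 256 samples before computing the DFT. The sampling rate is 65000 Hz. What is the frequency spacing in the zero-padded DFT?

Original DFT: N = 128, resolution = f_s/N = 65000/128 = 8125/16 Hz
Zero-padded DFT: N = 256, resolution = f_s/N = 65000/256 = 8125/32 Hz
Zero-padding interpolates the spectrum (finer frequency grid)
but does NOT improve the true spectral resolution (ability to resolve close frequencies).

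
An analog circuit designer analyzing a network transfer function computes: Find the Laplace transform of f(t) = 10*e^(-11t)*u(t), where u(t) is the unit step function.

Standard Laplace transform pair:
e^(-at)*u(t) <-> 1/(s+a)
With a = 11: L{10*e^(-11t)*u(t)} = 10/(s+11), ROC: Re(s) > -11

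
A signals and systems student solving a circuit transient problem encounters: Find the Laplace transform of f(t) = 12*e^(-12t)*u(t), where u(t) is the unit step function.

Standard Laplace transform pair:
e^(-at)*u(t) <-> 1/(s+a)
With a = 12: L{12*e^(-12t)*u(t)} = 12/(s+12), ROC: Re(s) > -12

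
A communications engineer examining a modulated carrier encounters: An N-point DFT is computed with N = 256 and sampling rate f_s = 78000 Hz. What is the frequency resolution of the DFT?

DFT frequency resolution = f_s / N
= 78000 / 256 = 4875/16 Hz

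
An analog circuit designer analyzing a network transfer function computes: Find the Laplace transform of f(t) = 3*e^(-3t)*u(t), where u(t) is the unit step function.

Standard Laplace transform pair:
e^(-at)*u(t) <-> 1/(s+a)
With a = 3: L{3*e^(-3t)*u(t)} = 3/(s+3), ROC: Re(s) > -3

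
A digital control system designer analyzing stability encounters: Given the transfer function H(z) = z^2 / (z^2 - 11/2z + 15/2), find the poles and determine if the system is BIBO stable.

Poles are roots of the denominator: z^2 - 11/2z + 15/2 = 0.
Quadratic formula: z = [-(-11/2) +/- sqrt((-11/2)^2 - 4*(15/2))] / 2
Discriminant = 121/4 - 30 = 1/4; sqrt = 1/2.
z = (11/2 +/- 1/2) / 2 => z = 3 or z = 5/2.
|p1| = 5/2, |p2| = 3.
For BIBO stability, all poles must lie inside the unit circle (|p| < 1).
System is UNSTABLE since at least one |p| >= 1.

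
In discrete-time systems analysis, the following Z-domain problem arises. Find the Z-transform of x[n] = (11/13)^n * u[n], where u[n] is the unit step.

The Z-transform of a^n * u[n] is z/(z-a) for |z| > |a|.
Here a = 11/13, so X(z) = z/(z - (11/13)) = 13z/(13z - 11)
ROC: |z| > 11/13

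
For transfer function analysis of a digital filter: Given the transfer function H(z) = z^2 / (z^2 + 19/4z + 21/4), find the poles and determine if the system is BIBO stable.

Poles are roots of the denominator: z^2 + 19/4z + 21/4 = 0.
Quadratic formula: z = [-(19/4) +/- sqrt((19/4)^2 - 4*(21/4))] / 2
Discriminant = 361/16 - 21 = 25/16; sqrt = 5/4.
z = (-19/4 +/- 5/4) / 2 => z = -7/4 or z = -3.
|p1| = 7/4, |p2| = 3.
For BIBO stability, all poles must lie inside the unit circle (|p| < 1).
System is UNSTABLE since at least one |p| >= 1.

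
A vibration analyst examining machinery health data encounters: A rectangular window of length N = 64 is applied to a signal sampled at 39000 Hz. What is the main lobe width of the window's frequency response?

For a rectangular window of length N,
the main lobe width in frequency is 2*f_s/N.
= 2*39000/64 = 4875/4 Hz
This determines the minimum frequency separation for resolving two sinusoids.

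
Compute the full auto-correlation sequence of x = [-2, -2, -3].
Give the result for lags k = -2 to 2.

r_xx[k] = sum_m x[m]*x[m+k], indexed from 0, for k = -2 to 2:
  r_xx[-2] = x[2]*x[0] = 6
  r_xx[-1] = x[1]*x[0] + x[2]*x[1] = 10
  r_xx[0] = x[0]*x[0] + x[1]*x[1] + x[2]*x[2] = 17
  r_xx[1] = x[0]*x[1] + x[1]*x[2] = 10
  r_xx[2] = x[0]*x[2] = 6
r_xx = [6, 10, 17, 10, 6]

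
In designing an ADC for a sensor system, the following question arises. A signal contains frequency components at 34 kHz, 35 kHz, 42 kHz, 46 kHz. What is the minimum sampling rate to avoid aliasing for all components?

The highest frequency component is f_max = 46 kHz.
Nyquist rate = 2 * f_max = 2 * 46 kHz = 92 kHz.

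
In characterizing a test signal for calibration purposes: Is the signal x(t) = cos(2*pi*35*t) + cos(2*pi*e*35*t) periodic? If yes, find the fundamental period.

f1 = 35 Hz, f2 = 35*e Hz
Ratio f2/f1 = e, which is irrational.
Since the frequency ratio is irrational, no common period exists.
The signal is not periodic.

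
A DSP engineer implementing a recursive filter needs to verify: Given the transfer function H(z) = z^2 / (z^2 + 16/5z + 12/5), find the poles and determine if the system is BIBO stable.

Poles are roots of the denominator: z^2 + 16/5z + 12/5 = 0.
Quadratic formula: z = [-(16/5) +/- sqrt((16/5)^2 - 4*(12/5))] / 2
Discriminant = 256/25 - 48/5 = 16/25; sqrt = 4/5.
z = (-16/5 +/- 4/5) / 2 => z = -6/5 or z = -2.
|p1| = 2, |p2| = 6/5.
For BIBO stability, all poles must lie inside the unit circle (|p| < 1).
System is UNSTABLE since at least one |p| >= 1.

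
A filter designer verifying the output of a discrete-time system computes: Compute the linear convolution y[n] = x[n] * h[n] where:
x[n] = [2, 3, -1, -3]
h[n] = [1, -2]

y[n] = sum_k x[k]*h[n-k]. Output length = len(x) + len(h) - 1 = 4 + 2 - 1 = 5.
y[0] = 2*1 = 2
y[1] = 3*1 + 2*-2 = -1
y[2] = -1*1 + 3*-2 = -7
y[3] = -3*1 + -1*-2 = -1
y[4] = -3*-2 = 6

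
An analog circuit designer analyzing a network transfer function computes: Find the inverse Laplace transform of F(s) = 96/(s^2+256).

Standard pair: w/(s^2+w^2) <-> sin(wt)*u(t)
Recognize w^2 = 256, so w = 16; numerator 96 = 6*16.
f(t) = 6*sin(16t)*u(t)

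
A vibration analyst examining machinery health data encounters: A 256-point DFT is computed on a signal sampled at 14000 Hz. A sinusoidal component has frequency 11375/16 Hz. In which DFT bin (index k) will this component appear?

DFT frequency resolution = f_s/N = 14000/256 = 875/16 Hz
Bin index k = f_signal / resolution = 11375/16 / 875/16 = 13
The signal frequency 11375/16 Hz falls in DFT bin k = 13.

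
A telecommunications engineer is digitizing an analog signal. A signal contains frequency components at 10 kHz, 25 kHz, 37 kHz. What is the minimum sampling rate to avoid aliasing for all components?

The highest frequency component is f_max = 37 kHz.
Nyquist rate = 2 * f_max = 2 * 37 kHz = 74 kHz.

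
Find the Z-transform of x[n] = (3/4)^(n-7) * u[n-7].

Time-shifting property: if X(z) = Z{x[n]}, then Z{x[n-d]} = z^(-d) * X(z)
X(z) = z/(z - 3/4) for x[n] = (3/4)^n * u[n]
Z{x[n-7]} = z^(-7) * z/(z - 3/4) = z^(-6)/(z - 3/4)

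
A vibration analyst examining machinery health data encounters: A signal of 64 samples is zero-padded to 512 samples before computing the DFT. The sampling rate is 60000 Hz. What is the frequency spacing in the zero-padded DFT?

Original DFT: N = 64, resolution = f_s/N = 60000/64 = 1875/2 Hz
Zero-padded DFT: N = 512, resolution = f_s/N = 60000/512 = 1875/16 Hz
Zero-padding interpolates the spectrum (finer frequency grid)
but does NOT improve the true spectral resolution (ability to resolve close frequencies).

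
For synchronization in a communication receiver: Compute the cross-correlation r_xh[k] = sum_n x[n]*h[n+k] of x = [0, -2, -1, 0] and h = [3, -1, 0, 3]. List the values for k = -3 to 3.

Both sequences indexed from 0 and zero outside their support.
Lags with overlap: k = -3 to 3.
  r_xh[-3] = x[3]*h[0] = 0
  r_xh[-2] = x[2]*h[0] + x[3]*h[1] = -3
  r_xh[-1] = x[1]*h[0] + x[2]*h[1] + x[3]*h[2] = -5
  r_xh[0] = x[0]*h[0] + x[1]*h[1] + x[2]*h[2] + x[3]*h[3] = 2
  r_xh[1] = x[0]*h[1] + x[1]*h[2] + x[2]*h[3] = -3
  r_xh[2] = x[0]*h[2] + x[1]*h[3] = -6
  r_xh[3] = x[0]*h[3] = 0
r_xh = [0, -3, -5, 2, -3, -6, 0] (for k = -3, ..., 3)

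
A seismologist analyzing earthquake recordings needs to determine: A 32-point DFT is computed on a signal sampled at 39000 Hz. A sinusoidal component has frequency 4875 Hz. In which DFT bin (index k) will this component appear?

DFT frequency resolution = f_s/N = 39000/32 = 4875/4 Hz
Bin index k = f_signal / resolution = 4875 / 4875/4 = 4
The signal frequency 4875 Hz falls in DFT bin k = 4.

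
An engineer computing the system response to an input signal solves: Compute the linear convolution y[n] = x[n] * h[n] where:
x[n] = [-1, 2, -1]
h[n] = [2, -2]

y[n] = sum_k x[k]*h[n-k]. Output length = len(x) + len(h) - 1 = 3 + 2 - 1 = 4.
y[0] = -1*2 = -2
y[1] = 2*2 + -1*-2 = 6
y[2] = -1*2 + 2*-2 = -6
y[3] = -1*-2 = 2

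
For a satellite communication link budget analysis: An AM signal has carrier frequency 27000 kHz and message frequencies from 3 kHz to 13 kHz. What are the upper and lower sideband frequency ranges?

Upper sideband (USB) = fc + [fm_low, fm_high] = 27000 + [3, 13] = [27003, 27013] kHz
Lower sideband (LSB) = fc - [fm_high, fm_low] = 27000 - [13, 3] = [26987, 26997] kHz
Total occupied spectrum: 26987 kHz to 27013 kHz (plus carrier at 27000 kHz)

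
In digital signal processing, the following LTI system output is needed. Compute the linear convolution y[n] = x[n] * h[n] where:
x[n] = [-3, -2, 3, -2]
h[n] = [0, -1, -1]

y[n] = sum_k x[k]*h[n-k]. Output length = len(x) + len(h) - 1 = 4 + 3 - 1 = 6.
y[0] = -3*0 = 0
y[1] = -2*0 + -3*-1 = 3
y[2] = 3*0 + -2*-1 + -3*-1 = 5
y[3] = -2*0 + 3*-1 + -2*-1 = -1
y[4] = -2*-1 + 3*-1 = -1
y[5] = -2*-1 = 2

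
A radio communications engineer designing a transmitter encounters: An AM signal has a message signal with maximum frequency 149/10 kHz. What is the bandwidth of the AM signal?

In AM (double-sideband), the bandwidth is twice the message frequency.
BW = 2 * f_m = 2 * 149/10 kHz = 149/5 kHz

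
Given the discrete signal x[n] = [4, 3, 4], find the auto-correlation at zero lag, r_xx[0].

The auto-correlation at zero lag r_xx[0] equals the signal energy.
r_xx[0] = sum of x[n]^2 = 4^2 + 3^2 + 4^2
= 16 + 9 + 16 = 41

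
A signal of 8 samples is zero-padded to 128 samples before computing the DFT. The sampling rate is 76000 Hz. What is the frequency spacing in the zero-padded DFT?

Original DFT: N = 8, resolution = f_s/N = 76000/8 = 9500 Hz
Zero-padded DFT: N = 128, resolution = f_s/N = 76000/128 = 2375/4 Hz
Zero-padding interpolates the spectrum (finer frequency grid)
but does NOT improve the true spectral resolution (ability to resolve close frequencies).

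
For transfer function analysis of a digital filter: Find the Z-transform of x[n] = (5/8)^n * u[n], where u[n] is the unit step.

The Z-transform of a^n * u[n] is z/(z-a) for |z| > |a|.
Here a = 5/8, so X(z) = z/(z - (5/8)) = 8z/(8z - 5)
ROC: |z| > 5/8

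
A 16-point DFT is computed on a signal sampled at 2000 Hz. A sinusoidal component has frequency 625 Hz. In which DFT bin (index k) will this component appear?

DFT frequency resolution = f_s/N = 2000/16 = 125 Hz
Bin index k = f_signal / resolution = 625 / 125 = 5
The signal frequency 625 Hz falls in DFT bin k = 5.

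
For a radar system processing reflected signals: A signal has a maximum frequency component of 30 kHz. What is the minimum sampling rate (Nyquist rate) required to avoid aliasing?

By the Nyquist-Shannon sampling theorem,
the minimum sampling rate (Nyquist rate) must be at least 2 * f_max.
Nyquist rate = 2 * 30 kHz = 60 kHz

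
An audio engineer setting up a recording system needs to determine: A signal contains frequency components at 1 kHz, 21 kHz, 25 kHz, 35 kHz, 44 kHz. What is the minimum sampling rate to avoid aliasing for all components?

The highest frequency component is f_max = 44 kHz.
Nyquist rate = 2 * f_max = 2 * 44 kHz = 88 kHz.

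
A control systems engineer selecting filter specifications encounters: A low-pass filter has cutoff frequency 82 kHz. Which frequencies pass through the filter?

A low-pass filter passes all frequencies below the cutoff frequency 82 kHz and attenuates higher frequencies.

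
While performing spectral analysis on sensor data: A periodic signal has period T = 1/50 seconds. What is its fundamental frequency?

The fundamental frequency is the reciprocal of the period.
f = 1/T = 1/(1/50) = 50 Hz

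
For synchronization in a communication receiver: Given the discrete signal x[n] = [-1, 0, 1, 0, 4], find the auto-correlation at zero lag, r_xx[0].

The auto-correlation at zero lag r_xx[0] equals the signal energy.
r_xx[0] = sum of x[n]^2 = (-1)^2 + 0^2 + 1^2 + 0^2 + 4^2
= 1 + 0 + 1 + 0 + 16 = 18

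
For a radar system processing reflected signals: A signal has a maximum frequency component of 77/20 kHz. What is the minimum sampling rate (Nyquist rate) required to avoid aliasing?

By the Nyquist-Shannon sampling theorem,
the minimum sampling rate (Nyquist rate) must be at least 2 * f_max.
Nyquist rate = 2 * 77/20 kHz = 77/10 kHz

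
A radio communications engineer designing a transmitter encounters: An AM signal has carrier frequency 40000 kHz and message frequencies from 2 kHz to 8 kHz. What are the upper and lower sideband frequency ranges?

Upper sideband (USB) = fc + [fm_low, fm_high] = 40000 + [2, 8] = [40002, 40008] kHz
Lower sideband (LSB) = fc - [fm_high, fm_low] = 40000 - [8, 2] = [39992, 39998] kHz
Total occupied spectrum: 39992 kHz to 40008 kHz (plus carrier at 40000 kHz)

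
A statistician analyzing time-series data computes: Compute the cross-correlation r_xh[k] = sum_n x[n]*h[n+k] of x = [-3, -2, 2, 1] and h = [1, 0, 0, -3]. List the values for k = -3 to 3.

Both sequences indexed from 0 and zero outside their support.
Lags with overlap: k = -3 to 3.
  r_xh[-3] = x[3]*h[0] = 1
  r_xh[-2] = x[2]*h[0] + x[3]*h[1] = 2
  r_xh[-1] = x[1]*h[0] + x[2]*h[1] + x[3]*h[2] = -2
  r_xh[0] = x[0]*h[0] + x[1]*h[1] + x[2]*h[2] + x[3]*h[3] = -6
  r_xh[1] = x[0]*h[1] + x[1]*h[2] + x[2]*h[3] = -6
  r_xh[2] = x[0]*h[2] + x[1]*h[3] = 6
  r_xh[3] = x[0]*h[3] = 9
r_xh = [1, 2, -2, -6, -6, 6, 9] (for k = -3, ..., 3)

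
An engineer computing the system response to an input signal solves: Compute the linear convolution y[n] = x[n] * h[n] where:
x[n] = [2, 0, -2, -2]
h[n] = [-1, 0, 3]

y[n] = sum_k x[k]*h[n-k]. Output length = len(x) + len(h) - 1 = 4 + 3 - 1 = 6.
y[0] = 2*-1 = -2
y[1] = 0*-1 + 2*0 = 0
y[2] = -2*-1 + 0*0 + 2*3 = 8
y[3] = -2*-1 + -2*0 + 0*3 = 2
y[4] = -2*0 + -2*3 = -6
y[5] = -2*3 = -6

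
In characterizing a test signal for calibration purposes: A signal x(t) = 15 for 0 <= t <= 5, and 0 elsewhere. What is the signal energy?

Energy = integral of |x(t)|^2 dt over the signal duration
= 15^2 * 5 = 225 * 5 = 1125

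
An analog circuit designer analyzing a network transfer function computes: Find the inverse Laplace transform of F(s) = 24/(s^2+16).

Standard pair: w/(s^2+w^2) <-> sin(wt)*u(t)
Recognize w^2 = 16, so w = 4; numerator 24 = 6*4.
f(t) = 6*sin(4t)*u(t)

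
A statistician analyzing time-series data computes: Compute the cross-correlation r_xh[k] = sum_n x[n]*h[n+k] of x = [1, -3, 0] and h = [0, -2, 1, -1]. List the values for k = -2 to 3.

Both sequences indexed from 0 and zero outside their support.
Lags with overlap: k = -2 to 3.
  r_xh[-2] = x[2]*h[0] = 0
  r_xh[-1] = x[1]*h[0] + x[2]*h[1] = 0
  r_xh[0] = x[0]*h[0] + x[1]*h[1] + x[2]*h[2] = 6
  r_xh[1] = x[0]*h[1] + x[1]*h[2] + x[2]*h[3] = -5
  r_xh[2] = x[0]*h[2] + x[1]*h[3] = 4
  r_xh[3] = x[0]*h[3] = -1
r_xh = [0, 0, 6, -5, 4, -1] (for k = -2, ..., 3)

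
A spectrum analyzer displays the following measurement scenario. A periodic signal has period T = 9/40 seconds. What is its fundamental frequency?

The fundamental frequency is the reciprocal of the period.
f = 1/T = 1/(9/40) = 40/9 Hz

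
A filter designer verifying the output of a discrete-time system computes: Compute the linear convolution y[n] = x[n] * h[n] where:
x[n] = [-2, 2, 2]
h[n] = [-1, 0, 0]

y[n] = sum_k x[k]*h[n-k]. Output length = len(x) + len(h) - 1 = 3 + 3 - 1 = 5.
y[0] = -2*-1 = 2
y[1] = 2*-1 + -2*0 = -2
y[2] = 2*-1 + 2*0 + -2*0 = -2
y[3] = 2*0 + 2*0 = 0
y[4] = 2*0 = 0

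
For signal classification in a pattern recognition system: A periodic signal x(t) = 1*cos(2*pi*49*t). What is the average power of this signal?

Average power of A*cos(wt) is A^2/2.
P = 1^2 / 2 = 1/2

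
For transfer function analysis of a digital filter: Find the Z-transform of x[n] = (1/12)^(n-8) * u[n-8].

Time-shifting property: if X(z) = Z{x[n]}, then Z{x[n-d]} = z^(-d) * X(z)
X(z) = z/(z - 1/12) for x[n] = (1/12)^n * u[n]
Z{x[n-8]} = z^(-8) * z/(z - 1/12) = z^(-7)/(z - 1/12)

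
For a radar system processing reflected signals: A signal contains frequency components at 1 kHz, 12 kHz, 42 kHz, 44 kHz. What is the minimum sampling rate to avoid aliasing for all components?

The highest frequency component is f_max = 44 kHz.
Nyquist rate = 2 * f_max = 2 * 44 kHz = 88 kHz.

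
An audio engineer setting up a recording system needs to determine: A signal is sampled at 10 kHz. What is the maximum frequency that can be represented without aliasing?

The maximum frequency that can be represented without aliasing
is the Nyquist frequency: f_max = f_s / 2 = 10 kHz / 2 = 5 kHz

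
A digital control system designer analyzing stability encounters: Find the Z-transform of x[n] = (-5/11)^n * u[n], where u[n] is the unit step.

The Z-transform of a^n * u[n] is z/(z-a) for |z| > |a|.
Here a = -5/11, so X(z) = z/(z - (-5/11)) = 11z/(11z + 5)
ROC: |z| > 5/11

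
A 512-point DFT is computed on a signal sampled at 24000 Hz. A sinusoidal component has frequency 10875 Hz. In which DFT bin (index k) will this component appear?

DFT frequency resolution = f_s/N = 24000/512 = 375/8 Hz
Bin index k = f_signal / resolution = 10875 / 375/8 = 232
The signal frequency 10875 Hz falls in DFT bin k = 232.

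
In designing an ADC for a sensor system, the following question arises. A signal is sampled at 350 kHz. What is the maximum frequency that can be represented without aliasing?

The maximum frequency that can be represented without aliasing
is the Nyquist frequency: f_max = f_s / 2 = 350 kHz / 2 = 175 kHz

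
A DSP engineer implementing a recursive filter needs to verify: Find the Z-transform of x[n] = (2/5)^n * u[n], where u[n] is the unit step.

The Z-transform of a^n * u[n] is z/(z-a) for |z| > |a|.
Here a = 2/5, so X(z) = z/(z - (2/5)) = 5z/(5z - 2)
ROC: |z| > 2/5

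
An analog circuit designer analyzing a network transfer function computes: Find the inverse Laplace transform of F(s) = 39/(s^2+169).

Standard pair: w/(s^2+w^2) <-> sin(wt)*u(t)
Recognize w^2 = 169, so w = 13; numerator 39 = 3*13.
f(t) = 3*sin(13t)*u(t)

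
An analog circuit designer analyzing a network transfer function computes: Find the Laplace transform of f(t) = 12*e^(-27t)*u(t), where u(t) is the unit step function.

Standard Laplace transform pair:
e^(-at)*u(t) <-> 1/(s+a)
With a = 27: L{12*e^(-27t)*u(t)} = 12/(s+27), ROC: Re(s) > -27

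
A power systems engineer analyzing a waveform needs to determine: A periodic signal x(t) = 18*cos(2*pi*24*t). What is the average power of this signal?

Average power of A*cos(wt) is A^2/2.
P = 18^2 / 2 = 324/2 = 162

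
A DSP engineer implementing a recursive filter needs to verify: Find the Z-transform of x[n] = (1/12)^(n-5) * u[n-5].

Time-shifting property: if X(z) = Z{x[n]}, then Z{x[n-d]} = z^(-d) * X(z)
X(z) = z/(z - 1/12) for x[n] = (1/12)^n * u[n]
Z{x[n-5]} = z^(-5) * z/(z - 1/12) = z^(-4)/(z - 1/12)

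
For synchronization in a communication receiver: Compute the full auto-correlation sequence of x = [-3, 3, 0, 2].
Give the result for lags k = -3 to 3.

r_xx[k] = sum_m x[m]*x[m+k], indexed from 0, for k = -3 to 3:
  r_xx[-3] = x[3]*x[0] = -6
  r_xx[-2] = x[2]*x[0] + x[3]*x[1] = 6
  r_xx[-1] = x[1]*x[0] + x[2]*x[1] + x[3]*x[2] = -9
  r_xx[0] = x[0]*x[0] + x[1]*x[1] + x[2]*x[2] + x[3]*x[3] = 22
  r_xx[1] = x[0]*x[1] + x[1]*x[2] + x[2]*x[3] = -9
  r_xx[2] = x[0]*x[2] + x[1]*x[3] = 6
  r_xx[3] = x[0]*x[3] = -6
r_xx = [-6, 6, -9, 22, -9, 6, -6]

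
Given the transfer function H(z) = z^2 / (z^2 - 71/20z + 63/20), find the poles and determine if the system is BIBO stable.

Poles are roots of the denominator: z^2 - 71/20z + 63/20 = 0.
Quadratic formula: z = [-(-71/20) +/- sqrt((-71/20)^2 - 4*(63/20))] / 2
Discriminant = 5041/400 - 63/5 = 1/400; sqrt = 1/20.
z = (71/20 +/- 1/20) / 2 => z = 9/5 or z = 7/4.
|p1| = 7/4, |p2| = 9/5.
For BIBO stability, all poles must lie inside the unit circle (|p| < 1).
System is UNSTABLE since at least one |p| >= 1.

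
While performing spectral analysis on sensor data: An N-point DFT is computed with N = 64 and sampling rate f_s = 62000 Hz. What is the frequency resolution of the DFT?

DFT frequency resolution = f_s / N
= 62000 / 64 = 3875/4 Hz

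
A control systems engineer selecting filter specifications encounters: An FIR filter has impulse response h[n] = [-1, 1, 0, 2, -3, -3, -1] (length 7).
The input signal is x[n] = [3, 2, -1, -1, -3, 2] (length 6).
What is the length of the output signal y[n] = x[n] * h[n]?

For linear convolution, the output length is:
len(y) = len(x) + len(h) - 1 = 6 + 7 - 1 = 12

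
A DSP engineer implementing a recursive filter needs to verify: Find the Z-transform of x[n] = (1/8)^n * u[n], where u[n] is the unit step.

The Z-transform of a^n * u[n] is z/(z-a) for |z| > |a|.
Here a = 1/8, so X(z) = z/(z - (1/8)) = 8z/(8z - 1)
ROC: |z| > 1/8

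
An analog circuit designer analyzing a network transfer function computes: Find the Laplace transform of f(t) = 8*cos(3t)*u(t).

Standard pair: cos(wt)*u(t) <-> s/(s^2+w^2)
With w = 3: L{8*cos(3t)*u(t)} = 8s/(s^2+9)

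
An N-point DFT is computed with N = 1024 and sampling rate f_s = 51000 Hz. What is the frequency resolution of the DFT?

DFT frequency resolution = f_s / N
= 51000 / 1024 = 6375/128 Hz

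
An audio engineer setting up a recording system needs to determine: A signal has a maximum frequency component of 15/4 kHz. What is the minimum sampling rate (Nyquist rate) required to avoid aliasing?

By the Nyquist-Shannon sampling theorem,
the minimum sampling rate (Nyquist rate) must be at least 2 * f_max.
Nyquist rate = 2 * 15/4 kHz = 15/2 kHz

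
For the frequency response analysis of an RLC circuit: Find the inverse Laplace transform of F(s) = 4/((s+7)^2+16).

Standard pair: w/((s+a)^2+w^2) <-> e^(-at)*sin(wt)*u(t)
With a=7, w=4: f(t) = e^(-7t)*sin(4t)*u(t)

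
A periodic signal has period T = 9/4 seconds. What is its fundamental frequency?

The fundamental frequency is the reciprocal of the period.
f = 1/T = 1/(9/4) = 4/9 Hz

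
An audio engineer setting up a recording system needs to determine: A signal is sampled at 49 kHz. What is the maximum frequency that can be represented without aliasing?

The maximum frequency that can be represented without aliasing
is the Nyquist frequency: f_max = f_s / 2 = 49 kHz / 2 = 49/2 kHz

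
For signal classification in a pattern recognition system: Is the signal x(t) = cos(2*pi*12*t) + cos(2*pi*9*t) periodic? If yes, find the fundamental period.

f1 = 12 Hz, f2 = 9 Hz
Period T1 = 1/12, T2 = 1/9
Ratio T1/T2 = 9/12, which is rational.
The signal is periodic with fundamental period T = 1/GCD(12,9) = 1/3 s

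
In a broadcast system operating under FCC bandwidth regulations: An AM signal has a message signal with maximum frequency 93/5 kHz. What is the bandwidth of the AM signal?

In AM (double-sideband), the bandwidth is twice the message frequency.
BW = 2 * f_m = 2 * 93/5 kHz = 186/5 kHz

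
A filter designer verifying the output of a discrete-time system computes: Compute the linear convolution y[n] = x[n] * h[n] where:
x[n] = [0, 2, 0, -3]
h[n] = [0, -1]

y[n] = sum_k x[k]*h[n-k]. Output length = len(x) + len(h) - 1 = 4 + 2 - 1 = 5.
y[0] = 0*0 = 0
y[1] = 2*0 + 0*-1 = 0
y[2] = 0*0 + 2*-1 = -2
y[3] = -3*0 + 0*-1 = 0
y[4] = -3*-1 = 3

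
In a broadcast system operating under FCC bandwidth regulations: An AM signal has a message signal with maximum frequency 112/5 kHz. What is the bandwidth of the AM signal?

In AM (double-sideband), the bandwidth is twice the message frequency.
BW = 2 * f_m = 2 * 112/5 kHz = 224/5 kHz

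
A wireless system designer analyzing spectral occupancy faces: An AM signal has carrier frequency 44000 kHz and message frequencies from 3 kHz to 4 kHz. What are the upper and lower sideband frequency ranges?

Upper sideband (USB) = fc + [fm_low, fm_high] = 44000 + [3, 4] = [44003, 44004] kHz
Lower sideband (LSB) = fc - [fm_high, fm_low] = 44000 - [4, 3] = [43996, 43997] kHz
Total occupied spectrum: 43996 kHz to 44004 kHz (plus carrier at 44000 kHz)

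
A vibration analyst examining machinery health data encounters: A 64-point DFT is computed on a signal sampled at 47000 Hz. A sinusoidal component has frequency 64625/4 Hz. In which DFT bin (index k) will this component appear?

DFT frequency resolution = f_s/N = 47000/64 = 5875/8 Hz
Bin index k = f_signal / resolution = 64625/4 / 5875/8 = 22
The signal frequency 64625/4 Hz falls in DFT bin k = 22.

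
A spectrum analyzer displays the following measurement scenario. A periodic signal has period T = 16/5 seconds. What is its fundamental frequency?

The fundamental frequency is the reciprocal of the period.
f = 1/T = 1/(16/5) = 5/16 Hz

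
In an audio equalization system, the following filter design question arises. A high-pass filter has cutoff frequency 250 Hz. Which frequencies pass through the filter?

A high-pass filter passes all frequencies above the cutoff frequency 250 Hz and attenuates lower frequencies.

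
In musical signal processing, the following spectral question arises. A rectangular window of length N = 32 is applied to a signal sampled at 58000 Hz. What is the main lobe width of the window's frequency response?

For a rectangular window of length N,
the main lobe width in frequency is 2*f_s/N.
= 2*58000/32 = 3625 Hz
This determines the minimum frequency separation for resolving two sinusoids.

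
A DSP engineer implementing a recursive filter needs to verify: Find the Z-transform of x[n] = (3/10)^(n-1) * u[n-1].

Time-shifting property: if X(z) = Z{x[n]}, then Z{x[n-d]} = z^(-d) * X(z)
X(z) = z/(z - 3/10) for x[n] = (3/10)^n * u[n]
Z{x[n-1]} = z^(-1) * z/(z - 3/10) = 1/(z - 3/10)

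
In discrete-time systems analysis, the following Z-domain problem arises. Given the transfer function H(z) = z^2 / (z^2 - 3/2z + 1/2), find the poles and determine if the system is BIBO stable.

Poles are roots of the denominator: z^2 - 3/2z + 1/2 = 0.
Quadratic formula: z = [-(-3/2) +/- sqrt((-3/2)^2 - 4*(1/2))] / 2
Discriminant = 9/4 - 2 = 1/4; sqrt = 1/2.
z = (3/2 +/- 1/2) / 2 => z = 1 or z = 1/2.
|p1| = 1, |p2| = 1/2.
For BIBO stability, all poles must lie inside the unit circle (|p| < 1).
System is UNSTABLE since at least one |p| >= 1.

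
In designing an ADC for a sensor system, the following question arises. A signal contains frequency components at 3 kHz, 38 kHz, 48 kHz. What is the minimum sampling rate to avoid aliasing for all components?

The highest frequency component is f_max = 48 kHz.
Nyquist rate = 2 * f_max = 2 * 48 kHz = 96 kHz.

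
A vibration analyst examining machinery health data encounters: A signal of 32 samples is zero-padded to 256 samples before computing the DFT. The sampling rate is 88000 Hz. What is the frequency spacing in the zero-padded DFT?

Original DFT: N = 32, resolution = f_s/N = 88000/32 = 2750 Hz
Zero-padded DFT: N = 256, resolution = f_s/N = 88000/256 = 1375/4 Hz
Zero-padding interpolates the spectrum (finer frequency grid)
but does NOT improve the true spectral resolution (ability to resolve close frequencies).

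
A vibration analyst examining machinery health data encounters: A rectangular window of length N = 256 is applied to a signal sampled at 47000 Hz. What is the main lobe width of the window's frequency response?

For a rectangular window of length N,
the main lobe width in frequency is 2*f_s/N.
= 2*47000/256 = 5875/16 Hz
This determines the minimum frequency separation for resolving two sinusoids.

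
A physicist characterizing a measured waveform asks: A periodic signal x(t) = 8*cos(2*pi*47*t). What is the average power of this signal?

Average power of A*cos(wt) is A^2/2.
P = 8^2 / 2 = 64/2 = 32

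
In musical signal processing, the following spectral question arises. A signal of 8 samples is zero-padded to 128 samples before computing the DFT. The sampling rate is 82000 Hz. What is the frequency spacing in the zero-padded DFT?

Original DFT: N = 8, resolution = f_s/N = 82000/8 = 10250 Hz
Zero-padded DFT: N = 128, resolution = f_s/N = 82000/128 = 5125/8 Hz
Zero-padding interpolates the spectrum (finer frequency grid)
but does NOT improve the true spectral resolution (ability to resolve close frequencies).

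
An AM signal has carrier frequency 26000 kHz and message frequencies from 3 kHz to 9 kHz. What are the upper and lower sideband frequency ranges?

Upper sideband (USB) = fc + [fm_low, fm_high] = 26000 + [3, 9] = [26003, 26009] kHz
Lower sideband (LSB) = fc - [fm_high, fm_low] = 26000 - [9, 3] = [25991, 25997] kHz
Total occupied spectrum: 25991 kHz to 26009 kHz (plus carrier at 26000 kHz)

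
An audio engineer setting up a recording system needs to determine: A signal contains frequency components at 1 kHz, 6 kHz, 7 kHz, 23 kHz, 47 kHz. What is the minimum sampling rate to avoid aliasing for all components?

The highest frequency component is f_max = 47 kHz.
Nyquist rate = 2 * f_max = 2 * 47 kHz = 94 kHz.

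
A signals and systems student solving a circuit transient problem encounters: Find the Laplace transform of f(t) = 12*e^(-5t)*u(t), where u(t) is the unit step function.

Standard Laplace transform pair:
e^(-at)*u(t) <-> 1/(s+a)
With a = 5: L{12*e^(-5t)*u(t)} = 12/(s+5), ROC: Re(s) > -5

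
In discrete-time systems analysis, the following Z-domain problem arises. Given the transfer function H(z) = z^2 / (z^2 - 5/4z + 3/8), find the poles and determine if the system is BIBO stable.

Poles are roots of the denominator: z^2 - 5/4z + 3/8 = 0.
Quadratic formula: z = [-(-5/4) +/- sqrt((-5/4)^2 - 4*(3/8))] / 2
Discriminant = 25/16 - 3/2 = 1/16; sqrt = 1/4.
z = (5/4 +/- 1/4) / 2 => z = 3/4 or z = 1/2.
|p1| = 1/2, |p2| = 3/4.
For BIBO stability, all poles must lie inside the unit circle (|p| < 1).
System is STABLE since both |p| < 1.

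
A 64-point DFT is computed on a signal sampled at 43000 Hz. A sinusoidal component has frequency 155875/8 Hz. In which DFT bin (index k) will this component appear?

DFT frequency resolution = f_s/N = 43000/64 = 5375/8 Hz
Bin index k = f_signal / resolution = 155875/8 / 5375/8 = 29
The signal frequency 155875/8 Hz falls in DFT bin k = 29.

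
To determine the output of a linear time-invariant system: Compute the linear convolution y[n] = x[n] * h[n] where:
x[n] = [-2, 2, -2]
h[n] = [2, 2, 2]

y[n] = sum_k x[k]*h[n-k]. Output length = len(x) + len(h) - 1 = 3 + 3 - 1 = 5.
y[0] = -2*2 = -4
y[1] = 2*2 + -2*2 = 0
y[2] = -2*2 + 2*2 + -2*2 = -4
y[3] = -2*2 + 2*2 = 0
y[4] = -2*2 = -4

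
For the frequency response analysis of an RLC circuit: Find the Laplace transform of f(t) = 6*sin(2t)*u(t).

Standard pair: sin(wt)*u(t) <-> w/(s^2+w^2)
With w = 2: L{6*sin(2t)*u(t)} = 12/(s^2+4)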